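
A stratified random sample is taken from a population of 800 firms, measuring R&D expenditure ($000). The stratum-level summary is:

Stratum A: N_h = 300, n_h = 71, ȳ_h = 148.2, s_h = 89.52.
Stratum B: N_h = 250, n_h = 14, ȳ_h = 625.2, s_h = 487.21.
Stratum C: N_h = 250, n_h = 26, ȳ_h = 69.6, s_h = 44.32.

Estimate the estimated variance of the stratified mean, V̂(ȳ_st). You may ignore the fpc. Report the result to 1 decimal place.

V̂(ȳ_st) = Σ W_h² s_h²/n_h, with W_h = N_h/N and N = 800:
  stratum A: (300/800)²·89.52²/71 = 15.8725
  stratum B: (250/800)²·487.21²/14 = 1655.79
  stratum C: (250/800)²·44.32²/26 = 7.37779
V̂(ȳ_st) = 1679.04

V̂(ȳ_st) ≈ 1679.0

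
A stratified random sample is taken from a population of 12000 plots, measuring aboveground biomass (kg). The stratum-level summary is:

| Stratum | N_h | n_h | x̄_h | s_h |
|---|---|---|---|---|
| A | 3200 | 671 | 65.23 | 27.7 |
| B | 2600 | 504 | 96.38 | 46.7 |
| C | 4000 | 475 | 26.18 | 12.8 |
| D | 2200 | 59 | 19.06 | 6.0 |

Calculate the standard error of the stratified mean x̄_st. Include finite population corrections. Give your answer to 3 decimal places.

SE(x̄_st) ≈ 0.531

V̂(x̄_st) = Σ W_h² (1 − n_h/N_h) s_h²/n_h, with W_h = N_h/N and N = 12000:
  stratum A: (3200/12000)²·(1 − 671/3200)·27.7²/671 = 0.0642648
  stratum B: (2600/12000)²·(1 − 504/2600)·46.7²/504 = 0.163759
  stratum C: (4000/12000)²·(1 − 475/4000)·12.8²/475 = 0.033774
  stratum D: (2200/12000)²·(1 − 59/2200)·6.0²/59 = 0.0199585
V̂(x̄_st) = 0.281756
SE(x̄_st) = √0.281756 = 0.530807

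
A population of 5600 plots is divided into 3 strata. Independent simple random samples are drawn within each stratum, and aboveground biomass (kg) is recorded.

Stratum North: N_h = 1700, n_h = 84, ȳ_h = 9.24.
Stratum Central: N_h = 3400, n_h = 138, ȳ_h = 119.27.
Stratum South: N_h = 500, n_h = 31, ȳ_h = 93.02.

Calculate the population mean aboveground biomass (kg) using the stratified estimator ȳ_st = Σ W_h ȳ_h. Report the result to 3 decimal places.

N = Σ N_h = 5600. Stratum weights W_h = N_h/N.
ȳ_st = (1700·9.24 + 3400·119.27 + 500·93.02) / 5600 = 83.52429

ȳ_st ≈ 83.524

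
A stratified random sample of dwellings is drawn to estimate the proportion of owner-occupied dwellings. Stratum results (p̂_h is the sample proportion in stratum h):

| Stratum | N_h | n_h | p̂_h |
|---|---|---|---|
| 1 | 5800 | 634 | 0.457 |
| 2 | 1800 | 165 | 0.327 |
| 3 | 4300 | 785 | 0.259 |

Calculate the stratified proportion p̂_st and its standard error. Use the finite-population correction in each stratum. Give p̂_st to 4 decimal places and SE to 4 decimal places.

N = 11900; stratum weights W_h = N_h/N.
p̂_st = Σ W_h p̂_h = (5800·0.457 + 1800·0.327 + 4300·0.259)/11900 = 0.36579
V̂(p̂_st) = Σ W_h² (1 − n_h/N_h) p̂_h(1−p̂_h)/(n_h−1):
  stratum 1: (5800/11900)²·(1 − 634/5800)·0.457·0.543/633 = 8.2947e-05
  stratum 2: (1800/11900)²·(1 − 165/1800)·0.327·0.673/164 = 2.78879e-05
  stratum 3: (4300/11900)²·(1 − 785/4300)·0.259·0.741/784 = 2.61277e-05
V̂(p̂_st) = 0.000136963; SE = √V̂ = 0.0117031

p̂_st ≈ 0.3658, SE ≈ 0.0117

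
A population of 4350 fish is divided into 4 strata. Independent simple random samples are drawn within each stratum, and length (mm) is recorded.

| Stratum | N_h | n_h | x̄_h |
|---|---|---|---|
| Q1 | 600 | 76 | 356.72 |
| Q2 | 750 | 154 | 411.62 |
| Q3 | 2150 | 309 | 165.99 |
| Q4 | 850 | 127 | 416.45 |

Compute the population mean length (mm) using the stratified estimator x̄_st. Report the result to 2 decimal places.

x̄_st ≈ 283.59

N = Σ N_h = 4350. Stratum weights W_h = N_h/N.
x̄_st = (600·356.72 + 750·411.62 + 2150·165.99 + 850·416.45) / 4350 = 283.5880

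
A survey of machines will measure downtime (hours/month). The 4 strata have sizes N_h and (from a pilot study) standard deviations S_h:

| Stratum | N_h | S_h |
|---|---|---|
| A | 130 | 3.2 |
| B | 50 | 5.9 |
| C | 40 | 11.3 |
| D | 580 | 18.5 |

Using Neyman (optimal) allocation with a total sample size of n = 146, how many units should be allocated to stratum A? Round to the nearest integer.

Neyman allocation: n_h = n · N_h S_h / Σ N_i S_i, with n = 146.
  stratum A: N_h·S_h = 130·3.2 = 416.00
  stratum B: N_h·S_h = 50·5.9 = 295.00
  stratum C: N_h·S_h = 40·11.3 = 452.00
  stratum D: N_h·S_h = 580·18.5 = 10730.00
Σ N_h S_h = 11893.00
n for stratum A = 146·416.00/11893.00 = 5.107 → 5

5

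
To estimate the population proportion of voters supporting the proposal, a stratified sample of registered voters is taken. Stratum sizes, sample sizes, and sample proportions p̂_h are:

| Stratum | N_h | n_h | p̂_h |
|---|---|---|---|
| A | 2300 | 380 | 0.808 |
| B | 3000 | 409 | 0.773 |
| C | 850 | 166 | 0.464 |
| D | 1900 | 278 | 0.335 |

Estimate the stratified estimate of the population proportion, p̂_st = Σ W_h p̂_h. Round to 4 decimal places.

p̂_st ≈ 0.6470

N = 8050; stratum weights W_h = N_h/N.
p̂_st = Σ W_h p̂_h = (2300·0.808 + 3000·0.773 + 850·0.464 + 1900·0.335)/8050 = 0.64699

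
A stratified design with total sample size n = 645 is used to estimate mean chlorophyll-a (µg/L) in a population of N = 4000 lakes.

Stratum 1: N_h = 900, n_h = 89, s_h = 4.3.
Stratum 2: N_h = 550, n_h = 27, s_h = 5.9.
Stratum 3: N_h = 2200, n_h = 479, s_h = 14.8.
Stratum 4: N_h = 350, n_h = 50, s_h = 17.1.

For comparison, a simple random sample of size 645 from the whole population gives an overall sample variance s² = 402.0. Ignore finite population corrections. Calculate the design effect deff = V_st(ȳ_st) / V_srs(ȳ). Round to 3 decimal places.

deff ≈ 0.350

V̂(ȳ_st) = Σ W_h² s_h²/n_h, with W_h = N_h/N and N = 4000:
  stratum 1: (900/4000)²·4.3²/89 = 0.0105175
  stratum 2: (550/4000)²·5.9²/27 = 0.0243751
  stratum 3: (2200/4000)²·14.8²/479 = 0.138329
  stratum 4: (350/4000)²·17.1²/50 = 0.0447753
V_st = 0.217997
V_srs = s²/n = 402.0/645 = 0.623256
deff = V_st / V_srs = 0.217997/0.623256 = 0.3498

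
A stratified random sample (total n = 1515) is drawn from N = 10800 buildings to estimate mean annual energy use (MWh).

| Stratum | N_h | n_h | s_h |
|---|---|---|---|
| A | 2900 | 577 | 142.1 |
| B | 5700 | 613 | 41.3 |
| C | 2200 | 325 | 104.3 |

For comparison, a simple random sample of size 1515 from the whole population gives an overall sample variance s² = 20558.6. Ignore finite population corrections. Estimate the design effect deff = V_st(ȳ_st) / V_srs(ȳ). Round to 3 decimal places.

deff ≈ 0.345

V̂(ȳ_st) = Σ W_h² s_h²/n_h, with W_h = N_h/N and N = 10800:
  stratum A: (2900/10800)²·142.1²/577 = 2.52325
  stratum B: (5700/10800)²·41.3²/613 = 0.775072
  stratum C: (2200/10800)²·104.3²/325 = 1.38894
V_st = 4.68726
V_srs = s²/n = 20558.6/1515 = 13.57
deff = V_st / V_srs = 4.68726/13.57 = 0.3454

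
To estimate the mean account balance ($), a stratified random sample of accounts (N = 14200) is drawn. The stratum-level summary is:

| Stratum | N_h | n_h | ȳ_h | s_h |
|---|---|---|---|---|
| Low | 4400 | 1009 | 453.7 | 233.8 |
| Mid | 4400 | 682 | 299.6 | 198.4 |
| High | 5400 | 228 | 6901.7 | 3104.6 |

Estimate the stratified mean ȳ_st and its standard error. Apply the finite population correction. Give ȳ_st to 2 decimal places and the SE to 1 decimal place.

ȳ_st ≈ 2858.01, SE ≈ 76.6

ȳ_st = Σ W_h ȳ_h = (4400·453.7 + 4400·299.6 + 5400·6901.7)/14200 = 2858.00704
V̂(ȳ_st) = Σ W_h² (1 − n_h/N_h) s_h²/n_h, with W_h = N_h/N and N = 14200:
  stratum Low: (4400/14200)²·(1 − 1009/4400)·233.8²/1009 = 4.00868
  stratum Mid: (4400/14200)²·(1 − 682/4400)·198.4²/682 = 4.68257
  stratum High: (5400/14200)²·(1 − 228/5400)·3104.6²/228 = 5855.34
V̂(ȳ_st) = 5864.03
SE(ȳ_st) = √5864.03 = 76.577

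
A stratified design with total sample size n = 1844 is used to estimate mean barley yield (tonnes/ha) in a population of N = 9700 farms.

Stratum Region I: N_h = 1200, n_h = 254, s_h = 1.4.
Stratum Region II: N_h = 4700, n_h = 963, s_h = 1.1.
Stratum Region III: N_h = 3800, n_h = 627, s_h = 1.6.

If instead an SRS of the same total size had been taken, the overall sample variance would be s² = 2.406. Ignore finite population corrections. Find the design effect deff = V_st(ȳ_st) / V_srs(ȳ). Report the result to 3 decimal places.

V̂(ȳ_st) = Σ W_h² s_h²/n_h, with W_h = N_h/N and N = 9700:
  stratum Region I: (1200/9700)²·1.4²/254 = 0.000118098
  stratum Region II: (4700/9700)²·1.1²/963 = 0.000294993
  stratum Region III: (3800/9700)²·1.6²/627 = 0.000626608
V_st = 0.0010397
V_srs = s²/n = 2.406/1844 = 0.00130477
deff = V_st / V_srs = 0.0010397/0.00130477 = 0.7968

deff ≈ 0.797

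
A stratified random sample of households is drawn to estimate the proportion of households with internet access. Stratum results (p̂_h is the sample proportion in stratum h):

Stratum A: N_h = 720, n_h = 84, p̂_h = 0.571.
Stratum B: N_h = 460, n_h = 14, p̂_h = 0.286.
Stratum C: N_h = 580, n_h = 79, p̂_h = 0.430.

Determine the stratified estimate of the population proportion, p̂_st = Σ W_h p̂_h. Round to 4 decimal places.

N = 1760; stratum weights W_h = N_h/N.
p̂_st = Σ W_h p̂_h = (720·0.571 + 460·0.286 + 580·0.430)/1760 = 0.45005

p̂_st ≈ 0.4500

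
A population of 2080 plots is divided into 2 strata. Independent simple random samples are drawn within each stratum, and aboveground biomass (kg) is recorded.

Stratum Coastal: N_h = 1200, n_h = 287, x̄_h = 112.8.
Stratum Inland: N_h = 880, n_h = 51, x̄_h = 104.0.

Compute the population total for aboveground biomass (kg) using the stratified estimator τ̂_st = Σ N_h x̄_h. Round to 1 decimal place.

τ̂_st ≈ 226880.0

τ̂_st = Σ N_h x̄_h = 1200·112.8 + 880·104.0 = 226880.0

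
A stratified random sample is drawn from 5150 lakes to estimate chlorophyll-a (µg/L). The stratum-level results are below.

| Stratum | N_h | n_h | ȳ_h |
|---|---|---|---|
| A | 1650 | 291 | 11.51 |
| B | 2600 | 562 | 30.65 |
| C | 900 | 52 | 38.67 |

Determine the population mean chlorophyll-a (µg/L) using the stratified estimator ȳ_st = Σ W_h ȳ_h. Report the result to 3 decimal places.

ȳ_st ≈ 25.919

N = Σ N_h = 5150. Stratum weights W_h = N_h/N.
ȳ_st = (1650·11.51 + 2600·30.65 + 900·38.67) / 5150 = 25.91932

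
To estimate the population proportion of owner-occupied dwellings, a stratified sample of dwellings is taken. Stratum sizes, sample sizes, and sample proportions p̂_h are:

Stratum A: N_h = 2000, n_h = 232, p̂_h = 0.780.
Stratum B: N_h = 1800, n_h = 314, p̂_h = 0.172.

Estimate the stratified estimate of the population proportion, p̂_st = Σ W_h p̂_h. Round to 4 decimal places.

N = 3800; stratum weights W_h = N_h/N.
p̂_st = Σ W_h p̂_h = (2000·0.780 + 1800·0.172)/3800 = 0.49200

p̂_st ≈ 0.4920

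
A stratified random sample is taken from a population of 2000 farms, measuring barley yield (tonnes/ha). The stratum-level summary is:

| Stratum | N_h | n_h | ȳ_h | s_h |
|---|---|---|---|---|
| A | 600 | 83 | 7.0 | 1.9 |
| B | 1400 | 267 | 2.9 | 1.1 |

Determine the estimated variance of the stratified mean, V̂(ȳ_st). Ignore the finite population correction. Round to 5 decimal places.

V̂(ȳ_st) = Σ W_h² s_h²/n_h, with W_h = N_h/N and N = 2000:
  stratum A: (600/2000)²·1.9²/83 = 0.00391446
  stratum B: (1400/2000)²·1.1²/267 = 0.0022206
V̂(ȳ_st) = 0.00613506

V̂(ȳ_st) ≈ 0.00614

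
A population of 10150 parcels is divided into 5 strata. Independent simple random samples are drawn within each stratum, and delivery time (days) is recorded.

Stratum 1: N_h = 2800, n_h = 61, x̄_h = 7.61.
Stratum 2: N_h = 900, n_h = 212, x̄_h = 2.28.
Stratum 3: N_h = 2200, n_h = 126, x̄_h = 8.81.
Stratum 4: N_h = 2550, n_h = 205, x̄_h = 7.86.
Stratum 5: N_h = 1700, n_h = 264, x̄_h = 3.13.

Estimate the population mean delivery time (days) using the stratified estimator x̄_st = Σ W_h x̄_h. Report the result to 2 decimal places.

x̄_st ≈ 6.71

N = Σ N_h = 10150. Stratum weights W_h = N_h/N.
x̄_st = (2800·7.61 + 900·2.28 + 2200·8.81 + 2550·7.86 + 1700·3.13) / 10150 = 6.7100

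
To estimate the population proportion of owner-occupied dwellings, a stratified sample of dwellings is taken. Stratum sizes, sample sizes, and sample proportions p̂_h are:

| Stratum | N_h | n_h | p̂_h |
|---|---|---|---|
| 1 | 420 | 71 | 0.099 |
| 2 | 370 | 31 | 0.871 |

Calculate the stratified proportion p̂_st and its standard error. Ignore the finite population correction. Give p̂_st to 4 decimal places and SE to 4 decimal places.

N = 790; stratum weights W_h = N_h/N.
p̂_st = Σ W_h p̂_h = (420·0.099 + 370·0.871)/790 = 0.46057
V̂(p̂_st) = Σ W_h² p̂_h(1−p̂_h)/(n_h−1):
  stratum 1: (420/790)²·0.099·0.901/70 = 0.000360169
  stratum 2: (370/790)²·0.871·0.129/30 = 0.000821554
V̂(p̂_st) = 0.00118172; SE = √V̂ = 0.0343762

p̂_st ≈ 0.4606, SE ≈ 0.0344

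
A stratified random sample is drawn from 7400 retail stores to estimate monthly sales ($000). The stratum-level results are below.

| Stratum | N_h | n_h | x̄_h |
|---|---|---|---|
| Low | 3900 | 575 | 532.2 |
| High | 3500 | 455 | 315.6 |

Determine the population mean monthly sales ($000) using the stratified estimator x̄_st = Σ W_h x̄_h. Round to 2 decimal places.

x̄_st ≈ 429.75

N = Σ N_h = 7400. Stratum weights W_h = N_h/N.
x̄_st = (3900·532.2 + 3500·315.6) / 7400 = 429.7541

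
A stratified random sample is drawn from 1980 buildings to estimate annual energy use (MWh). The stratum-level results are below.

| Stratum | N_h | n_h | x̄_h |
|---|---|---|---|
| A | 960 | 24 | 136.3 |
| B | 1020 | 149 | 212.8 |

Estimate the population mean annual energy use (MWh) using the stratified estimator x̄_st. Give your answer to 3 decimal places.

x̄_st ≈ 175.709

N = Σ N_h = 1980. Stratum weights W_h = N_h/N.
x̄_st = (960·136.3 + 1020·212.8) / 1980 = 175.70909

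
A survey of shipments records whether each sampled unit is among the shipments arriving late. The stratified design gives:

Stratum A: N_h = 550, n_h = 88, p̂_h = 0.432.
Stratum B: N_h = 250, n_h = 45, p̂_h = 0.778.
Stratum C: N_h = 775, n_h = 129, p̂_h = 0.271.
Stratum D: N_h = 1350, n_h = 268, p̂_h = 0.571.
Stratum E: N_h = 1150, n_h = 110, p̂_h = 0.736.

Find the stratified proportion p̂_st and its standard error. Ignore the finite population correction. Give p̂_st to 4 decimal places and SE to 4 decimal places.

N = 4075; stratum weights W_h = N_h/N.
p̂_st = Σ W_h p̂_h = (550·0.432 + 250·0.778 + 775·0.271 + 1350·0.571 + 1150·0.736)/4075 = 0.55445
V̂(p̂_st) = Σ W_h² p̂_h(1−p̂_h)/(n_h−1):
  stratum A: (550/4075)²·0.432·0.568/87 = 5.13787e-05
  stratum B: (250/4075)²·0.778·0.222/44 = 1.47742e-05
  stratum C: (775/4075)²·0.271·0.729/128 = 5.58258e-05
  stratum D: (1350/4075)²·0.571·0.429/267 = 0.000100692
  stratum E: (1150/4075)²·0.736·0.264/109 = 0.00014197
V̂(p̂_st) = 0.00036464; SE = √V̂ = 0.0190956

p̂_st ≈ 0.5544, SE ≈ 0.0191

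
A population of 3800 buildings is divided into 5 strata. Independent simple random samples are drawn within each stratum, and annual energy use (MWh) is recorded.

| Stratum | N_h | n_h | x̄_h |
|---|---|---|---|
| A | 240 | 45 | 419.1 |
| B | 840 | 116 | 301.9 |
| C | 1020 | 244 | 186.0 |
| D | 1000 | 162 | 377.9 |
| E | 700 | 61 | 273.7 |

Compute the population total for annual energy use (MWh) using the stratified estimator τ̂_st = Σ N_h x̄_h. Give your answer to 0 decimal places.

τ̂_st ≈ 1113390

τ̂_st = Σ N_h x̄_h = 240·419.1 + 840·301.9 + 1020·186.0 + 1000·377.9 + 700·273.7 = 1113390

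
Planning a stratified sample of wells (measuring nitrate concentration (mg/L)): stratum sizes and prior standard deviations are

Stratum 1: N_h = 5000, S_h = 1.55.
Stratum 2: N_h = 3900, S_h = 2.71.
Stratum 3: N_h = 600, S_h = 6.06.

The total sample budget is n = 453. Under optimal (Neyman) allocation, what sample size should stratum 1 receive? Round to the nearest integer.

Neyman allocation: n_h = n · N_h S_h / Σ N_i S_i, with n = 453.
  stratum 1: N_h·S_h = 5000·1.55 = 7750.00
  stratum 2: N_h·S_h = 3900·2.71 = 10569.00
  stratum 3: N_h·S_h = 600·6.06 = 3636.00
Σ N_h S_h = 21955.00
n for stratum 1 = 453·7750.00/21955.00 = 159.907 → 160

160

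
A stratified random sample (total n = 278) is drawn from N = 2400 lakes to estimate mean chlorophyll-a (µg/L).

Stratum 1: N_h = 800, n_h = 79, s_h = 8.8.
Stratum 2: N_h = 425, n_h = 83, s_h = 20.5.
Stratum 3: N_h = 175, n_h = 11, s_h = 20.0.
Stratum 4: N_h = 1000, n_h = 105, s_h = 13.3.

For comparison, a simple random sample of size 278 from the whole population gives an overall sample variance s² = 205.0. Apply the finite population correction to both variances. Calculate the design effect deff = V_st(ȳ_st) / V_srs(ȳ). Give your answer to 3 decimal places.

V̂(ȳ_st) = Σ W_h² (1 − n_h/N_h) s_h²/n_h, with W_h = N_h/N and N = 2400:
  stratum 1: (800/2400)²·(1 − 79/800)·8.8²/79 = 0.0981615
  stratum 2: (425/2400)²·(1 − 83/425)·20.5²/83 = 0.127768
  stratum 3: (175/2400)²·(1 − 11/175)·20.0²/11 = 0.181187
  stratum 4: (1000/2400)²·(1 − 105/1000)·13.3²/105 = 0.261767
V_st = 0.668883
V_srs = (1 − 278/2400)·205.0/278 = 0.651993
deff = V_st / V_srs = 0.668883/0.651993 = 1.0259

deff ≈ 1.026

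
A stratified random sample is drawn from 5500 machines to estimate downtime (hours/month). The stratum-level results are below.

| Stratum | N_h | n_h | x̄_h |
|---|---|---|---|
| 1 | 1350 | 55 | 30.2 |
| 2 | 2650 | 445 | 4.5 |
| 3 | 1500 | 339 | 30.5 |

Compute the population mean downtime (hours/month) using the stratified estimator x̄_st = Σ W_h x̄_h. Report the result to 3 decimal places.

x̄_st ≈ 17.899

N = Σ N_h = 5500. Stratum weights W_h = N_h/N.
x̄_st = (1350·30.2 + 2650·4.5 + 1500·30.5) / 5500 = 17.89909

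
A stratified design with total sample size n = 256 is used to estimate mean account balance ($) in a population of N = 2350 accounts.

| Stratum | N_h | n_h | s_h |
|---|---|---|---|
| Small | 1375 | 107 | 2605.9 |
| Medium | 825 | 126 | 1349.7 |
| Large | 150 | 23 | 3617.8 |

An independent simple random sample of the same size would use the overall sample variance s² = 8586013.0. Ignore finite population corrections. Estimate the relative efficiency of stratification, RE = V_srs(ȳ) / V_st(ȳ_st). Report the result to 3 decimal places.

V̂(ȳ_st) = Σ W_h² s_h²/n_h, with W_h = N_h/N and N = 2350:
  stratum Small: (1375/2350)²·2605.9²/107 = 21727.1
  stratum Medium: (825/2350)²·1349.7²/126 = 1781.87
  stratum Large: (150/2350)²·3617.8²/23 = 2318.51
V_st = 25827.5
V_srs = s²/n = 8586013.0/256 = 33539.1
Relative efficiency = V_srs / V_st = 33539.1/25827.5 = 1.2986

RE ≈ 1.299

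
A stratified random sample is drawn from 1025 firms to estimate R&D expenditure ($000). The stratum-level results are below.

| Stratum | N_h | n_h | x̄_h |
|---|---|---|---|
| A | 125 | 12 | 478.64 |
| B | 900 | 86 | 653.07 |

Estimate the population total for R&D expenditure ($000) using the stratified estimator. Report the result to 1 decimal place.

τ̂_st ≈ 647593.0

τ̂_st = Σ N_h x̄_h = 125·478.64 + 900·653.07 = 647593.0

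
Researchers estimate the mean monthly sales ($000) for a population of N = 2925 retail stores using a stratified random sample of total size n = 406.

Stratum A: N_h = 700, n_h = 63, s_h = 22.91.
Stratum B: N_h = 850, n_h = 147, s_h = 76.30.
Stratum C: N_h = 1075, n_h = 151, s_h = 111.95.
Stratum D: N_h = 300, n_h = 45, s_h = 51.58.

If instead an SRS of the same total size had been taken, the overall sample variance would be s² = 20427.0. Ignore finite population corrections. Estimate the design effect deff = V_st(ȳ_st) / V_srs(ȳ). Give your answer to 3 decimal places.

deff ≈ 0.311

V̂(ȳ_st) = Σ W_h² s_h²/n_h, with W_h = N_h/N and N = 2925:
  stratum A: (700/2925)²·22.91²/63 = 0.477149
  stratum B: (850/2925)²·76.30²/147 = 3.3444
  stratum C: (1075/2925)²·111.95²/151 = 11.2108
  stratum D: (300/2925)²·51.58²/45 = 0.621929
V_st = 15.6543
V_srs = s²/n = 20427.0/406 = 50.3128
deff = V_st / V_srs = 15.6543/50.3128 = 0.3111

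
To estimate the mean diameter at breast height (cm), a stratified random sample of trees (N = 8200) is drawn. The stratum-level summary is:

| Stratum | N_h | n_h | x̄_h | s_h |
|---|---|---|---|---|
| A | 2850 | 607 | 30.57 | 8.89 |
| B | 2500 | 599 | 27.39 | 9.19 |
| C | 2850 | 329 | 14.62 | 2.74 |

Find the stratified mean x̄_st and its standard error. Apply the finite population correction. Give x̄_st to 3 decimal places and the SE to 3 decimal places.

x̄_st ≈ 24.057, SE ≈ 0.157

x̄_st = Σ W_h x̄_h = (2850·30.57 + 2500·27.39 + 2850·14.62)/8200 = 24.05689
V̂(x̄_st) = Σ W_h² (1 − n_h/N_h) s_h²/n_h, with W_h = N_h/N and N = 8200:
  stratum A: (2850/8200)²·(1 − 607/2850)·8.89²/607 = 0.0123783
  stratum B: (2500/8200)²·(1 − 599/2500)·9.19²/599 = 0.00996549
  stratum C: (2850/8200)²·(1 − 329/2850)·2.74²/329 = 0.00243835
V̂(x̄_st) = 0.0247821
SE(x̄_st) = √0.0247821 = 0.157423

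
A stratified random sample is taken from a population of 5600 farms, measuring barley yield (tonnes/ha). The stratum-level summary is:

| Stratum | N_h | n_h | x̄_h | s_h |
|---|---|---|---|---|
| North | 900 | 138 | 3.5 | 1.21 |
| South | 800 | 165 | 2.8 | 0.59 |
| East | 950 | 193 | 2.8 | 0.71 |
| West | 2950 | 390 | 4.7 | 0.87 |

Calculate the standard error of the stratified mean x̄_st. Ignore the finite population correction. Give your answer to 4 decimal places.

V̂(x̄_st) = Σ W_h² s_h²/n_h, with W_h = N_h/N and N = 5600:
  stratum North: (900/5600)²·1.21²/138 = 0.000274032
  stratum South: (800/5600)²·0.59²/165 = 4.3055e-05
  stratum East: (950/5600)²·0.71²/193 = 7.51676e-05
  stratum West: (2950/5600)²·0.87²/390 = 0.00053857
V̂(x̄_st) = 0.000930824
SE(x̄_st) = √0.000930824 = 0.0305094

SE(x̄_st) ≈ 0.0305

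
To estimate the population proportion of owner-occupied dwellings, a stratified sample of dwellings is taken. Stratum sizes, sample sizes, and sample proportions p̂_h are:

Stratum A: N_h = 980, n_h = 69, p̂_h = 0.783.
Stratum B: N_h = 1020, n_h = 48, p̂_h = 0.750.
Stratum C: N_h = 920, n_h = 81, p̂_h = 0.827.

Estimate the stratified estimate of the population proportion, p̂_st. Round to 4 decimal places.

N = 2920; stratum weights W_h = N_h/N.
p̂_st = Σ W_h p̂_h = (980·0.783 + 1020·0.750 + 920·0.827)/2920 = 0.78534

p̂_st ≈ 0.7853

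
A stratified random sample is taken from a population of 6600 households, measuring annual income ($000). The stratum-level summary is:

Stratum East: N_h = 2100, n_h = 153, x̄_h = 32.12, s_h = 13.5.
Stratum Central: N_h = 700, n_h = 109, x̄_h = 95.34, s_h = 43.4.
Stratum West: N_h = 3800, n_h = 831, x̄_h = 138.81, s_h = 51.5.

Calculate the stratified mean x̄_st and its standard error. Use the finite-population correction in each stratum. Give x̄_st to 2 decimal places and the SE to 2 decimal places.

x̄_st ≈ 100.25, SE ≈ 1.05

x̄_st = Σ W_h x̄_h = (2100·32.12 + 700·95.34 + 3800·138.81)/6600 = 100.25273
V̂(x̄_st) = Σ W_h² (1 − n_h/N_h) s_h²/n_h, with W_h = N_h/N and N = 6600:
  stratum East: (2100/6600)²·(1 − 153/2100)·13.5²/153 = 0.111808
  stratum Central: (700/6600)²·(1 − 109/700)·43.4²/109 = 0.164116
  stratum West: (3800/6600)²·(1 − 831/3800)·51.5²/831 = 0.826646
V̂(x̄_st) = 1.10257
SE(x̄_st) = √1.10257 = 1.05003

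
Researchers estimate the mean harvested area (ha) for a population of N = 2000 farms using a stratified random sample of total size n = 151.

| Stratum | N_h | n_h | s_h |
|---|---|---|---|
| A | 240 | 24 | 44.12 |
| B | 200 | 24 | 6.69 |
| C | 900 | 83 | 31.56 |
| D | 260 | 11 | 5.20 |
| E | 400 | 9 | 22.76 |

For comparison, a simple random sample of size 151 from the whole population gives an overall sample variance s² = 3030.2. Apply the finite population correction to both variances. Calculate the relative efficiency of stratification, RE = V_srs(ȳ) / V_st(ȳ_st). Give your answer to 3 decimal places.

V̂(ȳ_st) = Σ W_h² (1 − n_h/N_h) s_h²/n_h, with W_h = N_h/N and N = 2000:
  stratum A: (240/2000)²·(1 − 24/240)·44.12²/24 = 1.05115
  stratum B: (200/2000)²·(1 − 24/200)·6.69²/24 = 0.0164106
  stratum C: (900/2000)²·(1 − 83/900)·31.56²/83 = 2.20597
  stratum D: (260/2000)²·(1 − 11/260)·5.20²/11 = 0.0397857
  stratum E: (400/2000)²·(1 − 9/400)·22.76²/9 = 2.2505
V_st = 5.56382
V_srs = (1 − 151/2000)·3030.2/151 = 18.5524
Relative efficiency = V_srs / V_st = 18.5524/5.56382 = 3.3345

RE ≈ 3.334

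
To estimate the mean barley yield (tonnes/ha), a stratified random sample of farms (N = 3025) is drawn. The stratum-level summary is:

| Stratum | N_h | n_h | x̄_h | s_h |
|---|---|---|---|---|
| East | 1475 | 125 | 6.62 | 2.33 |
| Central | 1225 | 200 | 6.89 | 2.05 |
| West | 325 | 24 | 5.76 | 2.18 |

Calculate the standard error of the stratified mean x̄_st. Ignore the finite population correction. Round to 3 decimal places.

V̂(x̄_st) = Σ W_h² s_h²/n_h, with W_h = N_h/N and N = 3025:
  stratum East: (1475/3025)²·2.33²/125 = 0.0103261
  stratum Central: (1225/3025)²·2.05²/200 = 0.00344587
  stratum West: (325/3025)²·2.18²/24 = 0.00228569
V̂(x̄_st) = 0.0160576
SE(x̄_st) = √0.0160576 = 0.126719

SE(x̄_st) ≈ 0.127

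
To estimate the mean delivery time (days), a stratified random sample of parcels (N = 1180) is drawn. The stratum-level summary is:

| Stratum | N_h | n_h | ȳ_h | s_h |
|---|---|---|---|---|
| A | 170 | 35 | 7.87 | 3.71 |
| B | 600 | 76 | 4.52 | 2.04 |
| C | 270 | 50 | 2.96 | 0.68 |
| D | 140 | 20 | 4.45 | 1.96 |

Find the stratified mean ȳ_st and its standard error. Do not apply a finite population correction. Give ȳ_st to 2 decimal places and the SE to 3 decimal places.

ȳ_st ≈ 4.64, SE ≈ 0.160

ȳ_st = Σ W_h ȳ_h = (170·7.87 + 600·4.52 + 270·2.96 + 140·4.45)/1180 = 4.63737
V̂(ȳ_st) = Σ W_h² s_h²/n_h, with W_h = N_h/N and N = 1180:
  stratum A: (170/1180)²·3.71²/35 = 0.00816232
  stratum B: (600/1180)²·2.04²/76 = 0.0141575
  stratum C: (270/1180)²·0.68²/50 = 0.000484185
  stratum D: (140/1180)²·1.96²/20 = 0.0027038
V̂(ȳ_st) = 0.0255078
SE(ȳ_st) = √0.0255078 = 0.159711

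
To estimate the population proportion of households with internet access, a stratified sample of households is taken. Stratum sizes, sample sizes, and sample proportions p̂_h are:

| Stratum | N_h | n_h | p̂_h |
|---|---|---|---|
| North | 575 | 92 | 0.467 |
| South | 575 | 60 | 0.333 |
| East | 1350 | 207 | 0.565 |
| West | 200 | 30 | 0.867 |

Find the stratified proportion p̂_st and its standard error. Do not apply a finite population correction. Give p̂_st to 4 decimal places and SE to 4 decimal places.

N = 2700; stratum weights W_h = N_h/N.
p̂_st = Σ W_h p̂_h = (575·0.467 + 575·0.333 + 1350·0.565 + 200·0.867)/2700 = 0.51709
V̂(p̂_st) = Σ W_h² p̂_h(1−p̂_h)/(n_h−1):
  stratum North: (575/2700)²·0.467·0.533/91 = 0.000124054
  stratum South: (575/2700)²·0.333·0.667/59 = 0.000170736
  stratum East: (1350/2700)²·0.565·0.435/206 = 0.000298271
  stratum West: (200/2700)²·0.867·0.133/29 = 2.18175e-05
V̂(p̂_st) = 0.000614879; SE = √V̂ = 0.0247967

p̂_st ≈ 0.5171, SE ≈ 0.0248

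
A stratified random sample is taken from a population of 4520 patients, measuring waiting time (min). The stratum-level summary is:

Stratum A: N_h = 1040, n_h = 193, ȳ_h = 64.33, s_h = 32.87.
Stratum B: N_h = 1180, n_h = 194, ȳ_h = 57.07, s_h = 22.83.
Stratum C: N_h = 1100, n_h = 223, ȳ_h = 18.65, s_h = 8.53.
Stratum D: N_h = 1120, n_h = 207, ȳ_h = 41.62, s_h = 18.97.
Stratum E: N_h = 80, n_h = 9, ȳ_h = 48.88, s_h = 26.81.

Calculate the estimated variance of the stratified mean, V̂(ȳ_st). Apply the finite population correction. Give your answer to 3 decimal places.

V̂(ȳ_st) = Σ W_h² (1 − n_h/N_h) s_h²/n_h, with W_h = N_h/N and N = 4520:
  stratum A: (1040/4520)²·(1 − 193/1040)·32.87²/193 = 0.241369
  stratum B: (1180/4520)²·(1 − 194/1180)·22.83²/194 = 0.153
  stratum C: (1100/4520)²·(1 − 223/1100)·8.53²/223 = 0.0154067
  stratum D: (1120/4520)²·(1 − 207/1120)·18.97²/207 = 0.0870114
  stratum E: (80/4520)²·(1 − 9/80)·26.81²/9 = 0.0222036
V̂(ȳ_st) = 0.518991

V̂(ȳ_st) ≈ 0.519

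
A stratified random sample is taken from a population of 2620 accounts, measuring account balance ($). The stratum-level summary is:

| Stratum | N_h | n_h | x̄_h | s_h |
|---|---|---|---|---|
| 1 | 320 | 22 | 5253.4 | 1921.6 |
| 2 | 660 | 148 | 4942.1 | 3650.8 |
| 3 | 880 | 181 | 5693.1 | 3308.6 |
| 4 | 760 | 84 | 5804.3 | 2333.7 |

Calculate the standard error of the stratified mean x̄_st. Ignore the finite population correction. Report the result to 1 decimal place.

SE(x̄_st) ≈ 143.2

V̂(x̄_st) = Σ W_h² s_h²/n_h, with W_h = N_h/N and N = 2620:
  stratum 1: (320/2620)²·1921.6²/22 = 2503.81
  stratum 2: (660/2620)²·3650.8²/148 = 5714.78
  stratum 3: (880/2620)²·3308.6²/181 = 6822.96
  stratum 4: (760/2620)²·2333.7²/84 = 5455.51
V̂(x̄_st) = 20497.1
SE(x̄_st) = √20497.1 = 143.168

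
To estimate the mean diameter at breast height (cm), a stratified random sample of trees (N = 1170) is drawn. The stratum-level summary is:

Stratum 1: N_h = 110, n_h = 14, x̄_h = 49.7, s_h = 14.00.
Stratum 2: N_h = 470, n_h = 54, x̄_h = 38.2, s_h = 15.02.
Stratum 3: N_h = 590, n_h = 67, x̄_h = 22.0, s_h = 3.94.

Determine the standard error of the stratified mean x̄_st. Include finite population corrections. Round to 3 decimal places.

V̂(x̄_st) = Σ W_h² (1 − n_h/N_h) s_h²/n_h, with W_h = N_h/N and N = 1170:
  stratum 1: (110/1170)²·(1 − 14/110)·14.00²/14 = 0.107999
  stratum 2: (470/1170)²·(1 − 54/470)·15.02²/54 = 0.596713
  stratum 3: (590/1170)²·(1 − 67/590)·3.94²/67 = 0.0522275
V̂(x̄_st) = 0.75694
SE(x̄_st) = √0.75694 = 0.870023

SE(x̄_st) ≈ 0.870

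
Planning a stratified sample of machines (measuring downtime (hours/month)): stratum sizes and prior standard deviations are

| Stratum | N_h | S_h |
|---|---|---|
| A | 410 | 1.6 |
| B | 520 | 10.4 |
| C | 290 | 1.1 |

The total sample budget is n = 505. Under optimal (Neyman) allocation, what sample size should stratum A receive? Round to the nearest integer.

Neyman allocation: n_h = n · N_h S_h / Σ N_i S_i, with n = 505.
  stratum A: N_h·S_h = 410·1.6 = 656.00
  stratum B: N_h·S_h = 520·10.4 = 5408.00
  stratum C: N_h·S_h = 290·1.1 = 319.00
Σ N_h S_h = 6383.00
n for stratum A = 505·656.00/6383.00 = 51.900 → 52

52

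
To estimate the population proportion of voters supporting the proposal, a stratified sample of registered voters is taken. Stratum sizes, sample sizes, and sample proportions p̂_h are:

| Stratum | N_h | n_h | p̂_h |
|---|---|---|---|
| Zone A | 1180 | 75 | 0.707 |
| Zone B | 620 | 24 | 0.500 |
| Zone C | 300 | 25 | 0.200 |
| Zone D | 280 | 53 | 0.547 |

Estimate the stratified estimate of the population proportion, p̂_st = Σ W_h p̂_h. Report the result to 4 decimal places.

N = 2380; stratum weights W_h = N_h/N.
p̂_st = Σ W_h p̂_h = (1180·0.707 + 620·0.500 + 300·0.200 + 280·0.547)/2380 = 0.57034

p̂_st ≈ 0.5703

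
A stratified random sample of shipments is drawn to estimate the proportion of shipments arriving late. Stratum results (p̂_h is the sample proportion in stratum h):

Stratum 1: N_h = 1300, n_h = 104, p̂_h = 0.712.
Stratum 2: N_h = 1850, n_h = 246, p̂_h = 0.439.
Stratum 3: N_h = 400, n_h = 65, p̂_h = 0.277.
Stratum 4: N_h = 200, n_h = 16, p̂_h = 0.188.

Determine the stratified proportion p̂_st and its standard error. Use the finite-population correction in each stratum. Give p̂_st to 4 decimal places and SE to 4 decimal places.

p̂_st ≈ 0.5030, SE ≈ 0.0221

N = 3750; stratum weights W_h = N_h/N.
p̂_st = Σ W_h p̂_h = (1300·0.712 + 1850·0.439 + 400·0.277 + 200·0.188)/3750 = 0.50297
V̂(p̂_st) = Σ W_h² (1 − n_h/N_h) p̂_h(1−p̂_h)/(n_h−1):
  stratum 1: (1300/3750)²·(1 − 104/1300)·0.712·0.288/103 = 0.000220114
  stratum 2: (1850/3750)²·(1 − 246/1850)·0.439·0.561/245 = 0.000212117
  stratum 3: (400/3750)²·(1 − 65/400)·0.277·0.723/64 = 2.98181e-05
  stratum 4: (200/3750)²·(1 − 16/200)·0.188·0.812/15 = 2.66323e-05
V̂(p̂_st) = 0.000488681; SE = √V̂ = 0.0221061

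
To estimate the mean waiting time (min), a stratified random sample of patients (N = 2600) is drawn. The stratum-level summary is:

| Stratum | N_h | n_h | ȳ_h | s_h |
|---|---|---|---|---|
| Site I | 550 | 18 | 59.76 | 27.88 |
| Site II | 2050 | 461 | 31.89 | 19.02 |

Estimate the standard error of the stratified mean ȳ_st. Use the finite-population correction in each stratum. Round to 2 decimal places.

V̂(ȳ_st) = Σ W_h² (1 − n_h/N_h) s_h²/n_h, with W_h = N_h/N and N = 2600:
  stratum Site I: (550/2600)²·(1 − 18/550)·27.88²/18 = 1.86913
  stratum Site II: (2050/2600)²·(1 − 461/2050)·19.02²/461 = 0.378139
V̂(ȳ_st) = 2.24727
SE(ȳ_st) = √2.24727 = 1.49909

SE(ȳ_st) ≈ 1.50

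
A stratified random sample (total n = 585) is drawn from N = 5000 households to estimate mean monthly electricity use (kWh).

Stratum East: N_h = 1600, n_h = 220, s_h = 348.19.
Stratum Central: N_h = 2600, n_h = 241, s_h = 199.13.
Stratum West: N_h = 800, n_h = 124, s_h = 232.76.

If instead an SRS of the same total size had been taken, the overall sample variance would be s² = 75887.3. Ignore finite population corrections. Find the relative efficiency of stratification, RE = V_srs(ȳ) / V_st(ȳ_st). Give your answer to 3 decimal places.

RE ≈ 1.157

V̂(ȳ_st) = Σ W_h² s_h²/n_h, with W_h = N_h/N and N = 5000:
  stratum East: (1600/5000)²·348.19²/220 = 56.43
  stratum Central: (2600/5000)²·199.13²/241 = 44.4901
  stratum West: (800/5000)²·232.76²/124 = 11.185
V_st = 112.105
V_srs = s²/n = 75887.3/585 = 129.722
Relative efficiency = V_srs / V_st = 129.722/112.105 = 1.1571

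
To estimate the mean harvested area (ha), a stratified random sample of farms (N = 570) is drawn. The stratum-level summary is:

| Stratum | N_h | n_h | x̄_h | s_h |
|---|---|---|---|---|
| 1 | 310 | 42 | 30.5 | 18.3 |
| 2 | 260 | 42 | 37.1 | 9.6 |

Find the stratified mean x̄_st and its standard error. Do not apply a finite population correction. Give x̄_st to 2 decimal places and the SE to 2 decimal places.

x̄_st = Σ W_h x̄_h = (310·30.5 + 260·37.1)/570 = 33.51053
V̂(x̄_st) = Σ W_h² s_h²/n_h, with W_h = N_h/N and N = 570:
  stratum 1: (310/570)²·18.3²/42 = 2.35845
  stratum 2: (260/570)²·9.6²/42 = 0.456552
V̂(x̄_st) = 2.815
SE(x̄_st) = √2.815 = 1.6778

x̄_st ≈ 33.51, SE ≈ 1.68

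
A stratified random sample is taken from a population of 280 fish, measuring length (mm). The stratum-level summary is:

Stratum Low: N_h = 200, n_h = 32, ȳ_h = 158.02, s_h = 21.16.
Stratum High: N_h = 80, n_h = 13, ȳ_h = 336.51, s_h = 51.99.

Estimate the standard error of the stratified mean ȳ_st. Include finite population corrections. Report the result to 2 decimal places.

V̂(ȳ_st) = Σ W_h² (1 − n_h/N_h) s_h²/n_h, with W_h = N_h/N and N = 280:
  stratum Low: (200/280)²·(1 − 32/200)·21.16²/32 = 5.99659
  stratum High: (80/280)²·(1 − 13/80)·51.99²/13 = 14.2149
V̂(ȳ_st) = 20.2115
SE(ȳ_st) = √20.2115 = 4.49572

SE(ȳ_st) ≈ 4.50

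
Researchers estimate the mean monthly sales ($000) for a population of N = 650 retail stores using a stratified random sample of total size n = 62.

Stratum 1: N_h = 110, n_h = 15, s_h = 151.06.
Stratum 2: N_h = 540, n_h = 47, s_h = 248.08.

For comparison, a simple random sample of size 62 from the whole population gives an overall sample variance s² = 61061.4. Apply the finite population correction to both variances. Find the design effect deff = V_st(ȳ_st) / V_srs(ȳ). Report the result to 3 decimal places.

V̂(ȳ_st) = Σ W_h² (1 − n_h/N_h) s_h²/n_h, with W_h = N_h/N and N = 650:
  stratum 1: (110/650)²·(1 − 15/110)·151.06²/15 = 37.6268
  stratum 2: (540/650)²·(1 − 47/540)·248.08²/47 = 825.087
V_st = 862.714
V_srs = (1 − 62/650)·61061.4/62 = 890.921
deff = V_st / V_srs = 862.714/890.921 = 0.9683

deff ≈ 0.968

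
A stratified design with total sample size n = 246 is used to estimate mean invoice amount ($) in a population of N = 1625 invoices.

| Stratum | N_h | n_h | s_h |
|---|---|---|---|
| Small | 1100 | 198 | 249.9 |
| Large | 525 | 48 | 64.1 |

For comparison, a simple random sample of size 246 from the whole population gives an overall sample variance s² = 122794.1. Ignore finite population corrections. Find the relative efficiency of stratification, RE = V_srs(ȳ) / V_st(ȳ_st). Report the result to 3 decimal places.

RE ≈ 3.253

V̂(ȳ_st) = Σ W_h² s_h²/n_h, with W_h = N_h/N and N = 1625:
  stratum Small: (1100/1625)²·249.9²/198 = 144.526
  stratum Large: (525/1625)²·64.1²/48 = 8.93484
V_st = 153.461
V_srs = s²/n = 122794.1/246 = 499.163
Relative efficiency = V_srs / V_st = 499.163/153.461 = 3.2527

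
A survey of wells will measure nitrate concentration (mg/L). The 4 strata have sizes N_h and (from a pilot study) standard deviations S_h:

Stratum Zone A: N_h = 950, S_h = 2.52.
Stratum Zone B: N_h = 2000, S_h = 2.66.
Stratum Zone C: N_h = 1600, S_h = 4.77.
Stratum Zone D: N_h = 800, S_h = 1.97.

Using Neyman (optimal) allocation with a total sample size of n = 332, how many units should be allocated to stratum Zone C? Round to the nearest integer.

150

Neyman allocation: n_h = n · N_h S_h / Σ N_i S_i, with n = 332.
  stratum Zone A: N_h·S_h = 950·2.52 = 2394.00
  stratum Zone B: N_h·S_h = 2000·2.66 = 5320.00
  stratum Zone C: N_h·S_h = 1600·4.77 = 7632.00
  stratum Zone D: N_h·S_h = 800·1.97 = 1576.00
Σ N_h S_h = 16922.00
n for stratum Zone C = 332·7632.00/16922.00 = 149.735 → 150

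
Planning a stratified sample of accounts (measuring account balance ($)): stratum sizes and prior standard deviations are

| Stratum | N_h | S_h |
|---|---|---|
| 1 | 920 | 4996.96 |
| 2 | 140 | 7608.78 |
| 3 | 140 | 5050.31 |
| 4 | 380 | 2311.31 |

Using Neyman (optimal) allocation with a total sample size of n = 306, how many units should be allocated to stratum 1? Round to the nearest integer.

Neyman allocation: n_h = n · N_h S_h / Σ N_i S_i, with n = 306.
  stratum 1: N_h·S_h = 920·4996.96 = 4597203.20
  stratum 2: N_h·S_h = 140·7608.78 = 1065229.20
  stratum 3: N_h·S_h = 140·5050.31 = 707043.40
  stratum 4: N_h·S_h = 380·2311.31 = 878297.80
Σ N_h S_h = 7247773.60
n for stratum 1 = 306·4597203.20/7247773.60 = 194.093 → 194

194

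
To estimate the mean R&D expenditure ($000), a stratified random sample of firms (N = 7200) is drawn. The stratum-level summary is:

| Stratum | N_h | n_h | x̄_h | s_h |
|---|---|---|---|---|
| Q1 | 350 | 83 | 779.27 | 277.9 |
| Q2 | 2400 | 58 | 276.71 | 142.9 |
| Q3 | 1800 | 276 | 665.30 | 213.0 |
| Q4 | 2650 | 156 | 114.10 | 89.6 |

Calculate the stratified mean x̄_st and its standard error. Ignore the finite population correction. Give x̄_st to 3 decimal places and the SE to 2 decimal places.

x̄_st = Σ W_h x̄_h = (350·779.27 + 2400·276.71 + 1800·665.30 + 2650·114.10)/7200 = 338.43799
V̂(x̄_st) = Σ W_h² s_h²/n_h, with W_h = N_h/N and N = 7200:
  stratum Q1: (350/7200)²·277.9²/83 = 2.19872
  stratum Q2: (2400/7200)²·142.9²/58 = 39.1196
  stratum Q3: (1800/7200)²·213.0²/276 = 10.2738
  stratum Q4: (2650/7200)²·89.6²/156 = 6.97137
V̂(x̄_st) = 58.5634
SE(x̄_st) = √58.5634 = 7.65267

x̄_st ≈ 338.438, SE ≈ 7.65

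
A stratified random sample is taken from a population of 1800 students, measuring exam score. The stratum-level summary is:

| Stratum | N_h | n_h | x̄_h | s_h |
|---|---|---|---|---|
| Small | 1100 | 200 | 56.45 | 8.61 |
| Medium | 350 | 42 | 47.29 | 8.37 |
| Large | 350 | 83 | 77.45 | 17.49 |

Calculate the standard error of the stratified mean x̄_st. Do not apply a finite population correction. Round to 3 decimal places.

SE(x̄_st) ≈ 0.584

V̂(x̄_st) = Σ W_h² s_h²/n_h, with W_h = N_h/N and N = 1800:
  stratum Small: (1100/1800)²·8.61²/200 = 0.138426
  stratum Medium: (350/1800)²·8.37²/42 = 0.0630656
  stratum Large: (350/1800)²·17.49²/83 = 0.139345
V̂(x̄_st) = 0.340837
SE(x̄_st) = √0.340837 = 0.583812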